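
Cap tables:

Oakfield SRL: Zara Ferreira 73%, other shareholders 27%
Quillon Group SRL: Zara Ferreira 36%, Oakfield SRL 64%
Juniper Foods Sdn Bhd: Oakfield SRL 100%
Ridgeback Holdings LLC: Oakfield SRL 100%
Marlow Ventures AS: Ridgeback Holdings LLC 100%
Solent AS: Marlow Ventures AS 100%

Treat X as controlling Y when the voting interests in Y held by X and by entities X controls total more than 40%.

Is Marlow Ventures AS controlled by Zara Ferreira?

Yes

Zara holds 73% of Oakfield, so Zara controls Oakfield.
Oakfield holds 100% of Ridgeback, so Zara controls Ridgeback.
Ridgeback holds 100% of Marlow, so Zara controls Marlow.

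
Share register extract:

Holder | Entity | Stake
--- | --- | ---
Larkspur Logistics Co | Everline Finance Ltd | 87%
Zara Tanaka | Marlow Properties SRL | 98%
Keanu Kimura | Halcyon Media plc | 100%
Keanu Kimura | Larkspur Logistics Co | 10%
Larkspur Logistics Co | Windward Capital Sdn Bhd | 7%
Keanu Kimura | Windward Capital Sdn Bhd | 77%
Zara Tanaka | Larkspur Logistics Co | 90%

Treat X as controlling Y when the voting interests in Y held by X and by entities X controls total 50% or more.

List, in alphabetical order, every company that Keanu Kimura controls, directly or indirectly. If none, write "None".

Halcyon Media plc, Windward Capital Sdn Bhd

Keanu holds 100% of Halcyon, so Keanu controls Halcyon.
Keanu holds 77% of Windward, so Keanu controls Windward.
No other company's threshold is met.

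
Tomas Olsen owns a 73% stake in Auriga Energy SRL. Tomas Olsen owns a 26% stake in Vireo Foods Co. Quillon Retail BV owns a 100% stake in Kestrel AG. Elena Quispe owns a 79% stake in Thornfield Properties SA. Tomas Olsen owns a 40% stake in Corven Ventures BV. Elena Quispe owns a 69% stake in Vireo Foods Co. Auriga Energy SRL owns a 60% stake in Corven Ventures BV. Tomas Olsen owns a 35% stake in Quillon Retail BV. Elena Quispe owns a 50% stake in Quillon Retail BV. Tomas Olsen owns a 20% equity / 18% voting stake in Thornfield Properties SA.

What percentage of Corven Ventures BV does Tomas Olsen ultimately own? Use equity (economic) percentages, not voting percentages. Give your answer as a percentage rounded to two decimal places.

83.80%

Tomas reaches Corven along 2 paths.
Direct stake: 40% = 40%.
Via Auriga: 73% × 60% = 43.8%.
Total: 40% + 43.8% = 83.8%.
Rounded: 83.80%.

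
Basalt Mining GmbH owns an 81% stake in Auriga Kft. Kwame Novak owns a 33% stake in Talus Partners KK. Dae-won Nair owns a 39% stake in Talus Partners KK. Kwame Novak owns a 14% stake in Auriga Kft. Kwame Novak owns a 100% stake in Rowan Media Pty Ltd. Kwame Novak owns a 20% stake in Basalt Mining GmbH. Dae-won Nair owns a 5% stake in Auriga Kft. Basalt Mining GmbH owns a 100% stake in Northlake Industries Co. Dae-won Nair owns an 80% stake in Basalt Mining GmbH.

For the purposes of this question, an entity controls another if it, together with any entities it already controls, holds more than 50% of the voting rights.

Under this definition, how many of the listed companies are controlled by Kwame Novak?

Kwame holds 100% of Rowan, so Kwame controls Rowan.
No other company's threshold is met.
Kwame controls 1 company.

1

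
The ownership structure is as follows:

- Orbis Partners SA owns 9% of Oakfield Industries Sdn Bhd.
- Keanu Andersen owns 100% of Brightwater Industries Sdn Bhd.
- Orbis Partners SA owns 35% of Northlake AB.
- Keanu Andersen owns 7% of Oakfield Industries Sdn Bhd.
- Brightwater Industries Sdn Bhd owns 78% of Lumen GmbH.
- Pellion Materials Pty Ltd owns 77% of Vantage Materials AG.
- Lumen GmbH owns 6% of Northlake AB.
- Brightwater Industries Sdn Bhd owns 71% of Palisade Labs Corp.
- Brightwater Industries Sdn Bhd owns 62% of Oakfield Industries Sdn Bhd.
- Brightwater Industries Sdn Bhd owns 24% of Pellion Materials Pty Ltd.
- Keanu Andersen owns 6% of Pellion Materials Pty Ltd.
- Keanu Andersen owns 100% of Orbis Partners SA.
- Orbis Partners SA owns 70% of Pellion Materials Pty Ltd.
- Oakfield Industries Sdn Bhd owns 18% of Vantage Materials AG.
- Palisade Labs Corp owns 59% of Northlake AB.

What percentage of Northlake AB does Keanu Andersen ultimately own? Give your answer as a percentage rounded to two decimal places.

Keanu reaches Northlake along 3 paths.
Via Orbis: 100% × 35% = 35%.
Via Brightwater → Lumen: 100% × 78% × 6% = 4.68%.
Via Brightwater → Palisade: 100% × 71% × 59% = 41.89%.
Total: 35% + 4.68% + 41.89% = 81.57%.

81.57%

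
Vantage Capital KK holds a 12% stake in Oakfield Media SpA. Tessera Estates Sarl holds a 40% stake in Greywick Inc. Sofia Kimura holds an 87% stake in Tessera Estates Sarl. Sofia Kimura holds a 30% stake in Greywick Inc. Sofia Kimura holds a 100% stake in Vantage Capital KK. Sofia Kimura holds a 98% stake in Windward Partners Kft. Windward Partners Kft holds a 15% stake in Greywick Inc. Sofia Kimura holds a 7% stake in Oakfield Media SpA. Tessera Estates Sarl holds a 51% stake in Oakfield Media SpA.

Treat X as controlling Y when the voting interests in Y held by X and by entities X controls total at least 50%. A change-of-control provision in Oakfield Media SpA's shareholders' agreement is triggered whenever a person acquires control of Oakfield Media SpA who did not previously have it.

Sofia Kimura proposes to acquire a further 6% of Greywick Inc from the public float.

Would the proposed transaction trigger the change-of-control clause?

No

The purchase changes only Sofia's holdings, so Sofia is the only person who could newly come to control Oakfield.
Sofia holds 100% of Vantage, so Sofia controls Vantage.
Sofia holds 87% of Tessera, so Sofia controls Tessera.
Sofia and Vantage and Tessera together hold 7% + 12% + 51% = 70% of Oakfield, so Sofia controls Oakfield.
So Sofia already controls Oakfield before the transaction.
After the purchase, Sofia's direct stake in Greywick rises to 30% + 6% = 36%.
Sofia controlled Oakfield already, so this is not a new person acquiring control; every other person's position is unchanged or reduced.
No new person acquires control, so the clause is not triggered.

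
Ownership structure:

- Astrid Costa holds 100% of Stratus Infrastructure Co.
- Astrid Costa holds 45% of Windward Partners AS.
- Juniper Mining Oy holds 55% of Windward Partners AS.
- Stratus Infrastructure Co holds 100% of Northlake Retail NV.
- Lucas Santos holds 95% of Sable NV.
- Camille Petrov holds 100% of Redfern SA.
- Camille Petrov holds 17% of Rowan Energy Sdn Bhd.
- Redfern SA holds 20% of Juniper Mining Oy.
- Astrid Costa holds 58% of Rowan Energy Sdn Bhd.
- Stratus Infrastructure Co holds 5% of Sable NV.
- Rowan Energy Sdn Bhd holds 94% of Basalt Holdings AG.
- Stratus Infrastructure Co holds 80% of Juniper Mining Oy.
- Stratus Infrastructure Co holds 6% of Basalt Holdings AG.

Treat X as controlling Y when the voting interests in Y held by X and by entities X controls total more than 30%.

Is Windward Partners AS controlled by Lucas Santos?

No

Lucas holds 95% of Sable, so Lucas controls Sable.
Neither Lucas nor any entity Lucas controls holds any voting interest in Windward.
So Lucas does not control Windward.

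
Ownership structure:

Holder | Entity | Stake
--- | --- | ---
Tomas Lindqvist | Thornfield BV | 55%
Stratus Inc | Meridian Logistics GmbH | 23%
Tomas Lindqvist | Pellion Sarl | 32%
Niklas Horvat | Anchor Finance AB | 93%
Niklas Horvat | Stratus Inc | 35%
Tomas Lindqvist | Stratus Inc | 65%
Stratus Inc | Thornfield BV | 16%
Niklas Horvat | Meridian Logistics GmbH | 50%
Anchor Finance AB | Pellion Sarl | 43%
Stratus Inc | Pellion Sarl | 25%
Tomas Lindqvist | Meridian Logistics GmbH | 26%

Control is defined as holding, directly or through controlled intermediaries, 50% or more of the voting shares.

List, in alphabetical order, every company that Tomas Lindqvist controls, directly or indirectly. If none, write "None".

Tomas holds 65% of Stratus, so Tomas controls Stratus.
Tomas and Stratus together hold 32% + 25% = 57% of Pellion, so Tomas controls Pellion.
Tomas and Stratus together hold 55% + 16% = 71% of Thornfield, so Tomas controls Thornfield.
No other company's threshold is met.

Pellion Sarl, Stratus Inc, Thornfield BV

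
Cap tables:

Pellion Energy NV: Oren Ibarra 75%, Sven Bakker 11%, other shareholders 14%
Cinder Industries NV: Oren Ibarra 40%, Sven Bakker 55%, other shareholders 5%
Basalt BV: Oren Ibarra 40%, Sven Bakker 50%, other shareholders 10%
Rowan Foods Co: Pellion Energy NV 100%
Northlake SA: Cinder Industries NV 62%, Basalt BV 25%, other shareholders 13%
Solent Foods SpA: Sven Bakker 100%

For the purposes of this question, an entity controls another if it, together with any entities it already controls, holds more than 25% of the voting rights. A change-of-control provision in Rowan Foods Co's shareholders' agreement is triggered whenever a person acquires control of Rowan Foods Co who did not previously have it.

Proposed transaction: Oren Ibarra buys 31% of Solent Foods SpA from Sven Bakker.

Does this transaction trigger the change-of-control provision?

No

The purchase adds only to Oren's holdings (Sven's stake shrinks), so Oren is the only person who could newly come to control Rowan.
Oren holds 75% of Pellion, so Oren controls Pellion.
Pellion holds 100% of Rowan, so Oren controls Rowan.
So Oren already controls Rowan before the transaction.
After the purchase, Oren holds 31% of Solent directly, and Sven's stake falls to 69%.
Oren controlled Rowan already, so this is not a new person acquiring control; every other person's position is unchanged or reduced.
No new person acquires control, so the clause is not triggered.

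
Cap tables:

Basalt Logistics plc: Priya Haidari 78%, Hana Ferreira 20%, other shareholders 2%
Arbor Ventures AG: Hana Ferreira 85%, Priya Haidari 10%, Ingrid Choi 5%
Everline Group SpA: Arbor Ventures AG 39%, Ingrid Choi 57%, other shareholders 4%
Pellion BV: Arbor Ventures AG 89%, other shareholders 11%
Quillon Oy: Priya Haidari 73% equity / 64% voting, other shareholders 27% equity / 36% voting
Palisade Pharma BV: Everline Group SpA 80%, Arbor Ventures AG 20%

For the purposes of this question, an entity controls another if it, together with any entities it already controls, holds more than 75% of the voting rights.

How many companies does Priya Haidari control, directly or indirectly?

1

Priya holds 78% of Basalt, so Priya controls Basalt.
No other company's threshold is met.
Priya controls 1 company.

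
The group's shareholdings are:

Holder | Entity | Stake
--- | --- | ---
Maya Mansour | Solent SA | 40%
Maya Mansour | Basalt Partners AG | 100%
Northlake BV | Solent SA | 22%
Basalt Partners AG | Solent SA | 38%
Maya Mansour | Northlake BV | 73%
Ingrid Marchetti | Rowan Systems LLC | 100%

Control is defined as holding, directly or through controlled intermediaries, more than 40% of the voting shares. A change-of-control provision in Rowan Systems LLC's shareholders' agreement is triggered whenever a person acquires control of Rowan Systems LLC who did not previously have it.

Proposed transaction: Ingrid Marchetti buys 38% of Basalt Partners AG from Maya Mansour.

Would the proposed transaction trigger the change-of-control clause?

The purchase adds only to Ingrid's holdings (Maya's stake shrinks), so Ingrid is the only person who could newly come to control Rowan.
Ingrid holds 100% of Rowan, so Ingrid controls Rowan.
So Ingrid already controls Rowan before the transaction.
After the purchase, Ingrid holds 38% of Basalt directly, and Maya's stake falls to 62%.
Ingrid controlled Rowan already, so this is not a new person acquiring control; every other person's position is unchanged or reduced.
No new person acquires control, so the clause is not triggered.

No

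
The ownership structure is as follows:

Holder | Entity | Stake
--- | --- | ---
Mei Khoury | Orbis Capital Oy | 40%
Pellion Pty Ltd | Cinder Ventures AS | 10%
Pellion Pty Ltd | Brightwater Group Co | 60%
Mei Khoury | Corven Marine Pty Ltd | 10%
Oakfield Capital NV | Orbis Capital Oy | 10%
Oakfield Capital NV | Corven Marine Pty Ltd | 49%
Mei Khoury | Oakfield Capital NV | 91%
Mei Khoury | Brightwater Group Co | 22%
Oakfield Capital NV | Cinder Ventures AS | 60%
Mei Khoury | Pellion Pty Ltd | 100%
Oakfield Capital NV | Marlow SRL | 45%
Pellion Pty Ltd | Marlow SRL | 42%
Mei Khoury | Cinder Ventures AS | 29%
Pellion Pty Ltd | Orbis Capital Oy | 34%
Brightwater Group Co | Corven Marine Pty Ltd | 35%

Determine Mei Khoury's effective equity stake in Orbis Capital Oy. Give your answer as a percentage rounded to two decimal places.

Mei reaches Orbis along 3 paths.
Direct stake: 40% = 40%.
Via Oakfield: 91% × 10% = 9.1%.
Via Pellion: 100% × 34% = 34%.
Total: 40% + 9.1% + 34% = 83.1%.
Rounded: 83.10%.

83.10%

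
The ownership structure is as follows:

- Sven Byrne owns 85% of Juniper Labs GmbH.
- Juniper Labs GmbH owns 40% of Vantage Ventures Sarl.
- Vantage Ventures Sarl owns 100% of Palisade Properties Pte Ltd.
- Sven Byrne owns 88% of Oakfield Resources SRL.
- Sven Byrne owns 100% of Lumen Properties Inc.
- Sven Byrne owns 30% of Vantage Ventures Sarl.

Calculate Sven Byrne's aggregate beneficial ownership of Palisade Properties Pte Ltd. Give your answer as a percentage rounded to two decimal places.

Sven reaches Palisade along 2 paths.
Via Juniper → Vantage: 85% × 40% × 100% = 34%.
Via Vantage: 30% × 100% = 30%.
Total: 34% + 30% = 64%.
Rounded: 64.00%.

64.00%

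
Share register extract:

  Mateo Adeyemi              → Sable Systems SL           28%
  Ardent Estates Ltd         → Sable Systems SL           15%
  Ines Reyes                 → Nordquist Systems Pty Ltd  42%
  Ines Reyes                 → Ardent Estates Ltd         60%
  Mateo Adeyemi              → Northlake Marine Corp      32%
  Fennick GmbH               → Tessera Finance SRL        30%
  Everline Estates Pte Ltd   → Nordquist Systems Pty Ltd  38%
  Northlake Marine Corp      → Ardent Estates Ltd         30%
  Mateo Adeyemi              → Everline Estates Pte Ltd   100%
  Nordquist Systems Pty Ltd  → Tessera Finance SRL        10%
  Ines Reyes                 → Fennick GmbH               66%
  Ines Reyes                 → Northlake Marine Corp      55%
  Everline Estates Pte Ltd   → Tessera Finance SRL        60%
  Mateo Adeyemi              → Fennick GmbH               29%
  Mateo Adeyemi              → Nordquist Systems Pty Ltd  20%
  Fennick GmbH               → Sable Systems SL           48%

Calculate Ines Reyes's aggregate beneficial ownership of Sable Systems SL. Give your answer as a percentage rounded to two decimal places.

Ines reaches Sable along 3 paths.
Via Fennick: 66% × 48% = 31.68%.
Via Ardent: 60% × 15% = 9%.
Via Northlake → Ardent: 55% × 30% × 15% = 2.475%.
Total: 31.68% + 9% + 2.475% = 43.155%.
Rounded: 43.16%.

43.16%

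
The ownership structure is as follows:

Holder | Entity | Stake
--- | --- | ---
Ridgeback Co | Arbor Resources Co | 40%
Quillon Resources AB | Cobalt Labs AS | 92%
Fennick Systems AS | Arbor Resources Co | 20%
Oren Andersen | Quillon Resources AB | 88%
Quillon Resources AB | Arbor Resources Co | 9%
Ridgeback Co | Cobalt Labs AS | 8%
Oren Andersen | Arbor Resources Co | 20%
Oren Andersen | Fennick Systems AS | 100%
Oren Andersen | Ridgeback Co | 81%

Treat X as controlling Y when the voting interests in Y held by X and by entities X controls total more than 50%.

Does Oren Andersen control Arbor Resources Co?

Oren holds 88% of Quillon, so Oren controls Quillon.
Oren holds 100% of Fennick, so Oren controls Fennick.
Oren holds 81% of Ridgeback, so Oren controls Ridgeback.
Oren and Ridgeback and Fennick and Quillon together hold 20% + 40% + 20% + 9% = 89% of Arbor, so Oren controls Arbor.

Yes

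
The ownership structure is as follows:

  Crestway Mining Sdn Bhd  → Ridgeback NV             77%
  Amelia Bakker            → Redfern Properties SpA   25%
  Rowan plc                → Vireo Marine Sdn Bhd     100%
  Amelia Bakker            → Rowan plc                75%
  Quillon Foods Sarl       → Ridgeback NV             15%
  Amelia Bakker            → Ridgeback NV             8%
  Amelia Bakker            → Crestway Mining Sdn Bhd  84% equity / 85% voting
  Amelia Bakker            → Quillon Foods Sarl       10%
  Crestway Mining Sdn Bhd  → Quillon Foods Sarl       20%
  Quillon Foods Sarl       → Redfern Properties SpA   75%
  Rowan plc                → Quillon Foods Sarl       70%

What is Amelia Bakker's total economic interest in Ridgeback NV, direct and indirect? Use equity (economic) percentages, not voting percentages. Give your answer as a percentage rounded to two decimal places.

Amelia reaches Ridgeback along 5 paths.
Direct stake: 8% = 8%.
Via Rowan → Quillon: 75% × 70% × 15% = 7.875%.
Via Crestway → Quillon: 84% × 20% × 15% = 2.52%.
Via Quillon: 10% × 15% = 1.5%.
Via Crestway: 84% × 77% = 64.68%.
Total: 8% + 7.875% + 2.52% + 1.5% + 64.68% = 84.575%.
Rounded: 84.58%.

84.58%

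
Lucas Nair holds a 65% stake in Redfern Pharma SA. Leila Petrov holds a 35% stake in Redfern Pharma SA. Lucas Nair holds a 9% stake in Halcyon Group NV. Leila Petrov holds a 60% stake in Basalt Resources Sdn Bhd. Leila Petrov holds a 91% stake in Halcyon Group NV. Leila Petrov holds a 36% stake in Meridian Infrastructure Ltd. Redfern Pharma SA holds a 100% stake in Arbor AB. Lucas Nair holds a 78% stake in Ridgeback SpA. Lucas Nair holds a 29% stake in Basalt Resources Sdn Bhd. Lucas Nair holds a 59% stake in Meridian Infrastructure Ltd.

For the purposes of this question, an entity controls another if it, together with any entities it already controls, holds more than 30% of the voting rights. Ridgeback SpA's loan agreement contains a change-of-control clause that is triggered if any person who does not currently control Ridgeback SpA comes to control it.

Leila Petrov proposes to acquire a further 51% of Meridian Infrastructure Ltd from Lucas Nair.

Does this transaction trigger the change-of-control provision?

No

The purchase adds only to Leila's holdings (Lucas's stake shrinks), so Leila is the only person who could newly come to control Ridgeback.
Leila holds 91% of Halcyon, so Leila controls Halcyon.
Leila holds 36% of Meridian, so Leila controls Meridian.
Leila holds 35% of Redfern, so Leila controls Redfern.
Redfern holds 100% of Arbor, so Leila controls Arbor.
Leila holds 60% of Basalt, so Leila controls Basalt.
Neither Leila nor any entity Leila controls holds any voting interest in Ridgeback.
So before the transaction, Leila does not control Ridgeback.
After the purchase, Leila's direct stake in Meridian rises to 36% + 51% = 87%, and Lucas's stake falls to 8%.
Leila holds 87% of Meridian, so Leila controls Meridian.
After the transaction, neither Leila nor any entity Leila controls holds a voting interest in Ridgeback, so Leila still does not control it.
No new person acquires control, so the clause is not triggered.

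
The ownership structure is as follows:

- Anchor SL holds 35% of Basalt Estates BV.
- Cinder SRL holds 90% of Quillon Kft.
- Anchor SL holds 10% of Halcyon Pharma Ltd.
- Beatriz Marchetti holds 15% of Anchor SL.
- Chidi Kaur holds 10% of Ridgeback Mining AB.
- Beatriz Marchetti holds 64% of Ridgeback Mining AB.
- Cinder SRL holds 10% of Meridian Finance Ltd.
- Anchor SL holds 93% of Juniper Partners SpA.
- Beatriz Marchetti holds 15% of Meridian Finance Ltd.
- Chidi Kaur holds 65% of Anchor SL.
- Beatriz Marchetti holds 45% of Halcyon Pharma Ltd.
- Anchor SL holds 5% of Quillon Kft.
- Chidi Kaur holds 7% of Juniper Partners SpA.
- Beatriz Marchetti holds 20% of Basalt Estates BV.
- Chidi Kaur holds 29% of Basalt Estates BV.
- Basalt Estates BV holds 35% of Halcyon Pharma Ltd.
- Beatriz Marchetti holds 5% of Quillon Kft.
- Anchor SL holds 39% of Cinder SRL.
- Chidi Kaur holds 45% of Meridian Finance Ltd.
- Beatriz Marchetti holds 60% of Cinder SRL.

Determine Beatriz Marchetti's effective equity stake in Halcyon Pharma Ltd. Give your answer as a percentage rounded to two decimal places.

55.34%

Beatriz reaches Halcyon along 4 paths.
Direct stake: 45% = 45%.
Via Basalt: 20% × 35% = 7%.
Via Anchor → Basalt: 15% × 35% × 35% = 1.8375%.
Via Anchor: 15% × 10% = 1.5%.
Total: 45% + 7% + 1.8375% + 1.5% = 55.3375%.
Rounded: 55.34%.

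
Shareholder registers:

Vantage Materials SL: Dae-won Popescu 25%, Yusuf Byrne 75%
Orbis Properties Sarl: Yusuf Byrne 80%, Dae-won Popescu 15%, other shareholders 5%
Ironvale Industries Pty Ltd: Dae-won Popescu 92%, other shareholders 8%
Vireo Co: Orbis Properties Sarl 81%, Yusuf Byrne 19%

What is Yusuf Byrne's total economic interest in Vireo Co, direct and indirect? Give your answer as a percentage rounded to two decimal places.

Yusuf reaches Vireo along 2 paths.
Via Orbis: 80% × 81% = 64.8%.
Direct stake: 19% = 19%.
Total: 64.8% + 19% = 83.8%.
Rounded: 83.80%.

83.80%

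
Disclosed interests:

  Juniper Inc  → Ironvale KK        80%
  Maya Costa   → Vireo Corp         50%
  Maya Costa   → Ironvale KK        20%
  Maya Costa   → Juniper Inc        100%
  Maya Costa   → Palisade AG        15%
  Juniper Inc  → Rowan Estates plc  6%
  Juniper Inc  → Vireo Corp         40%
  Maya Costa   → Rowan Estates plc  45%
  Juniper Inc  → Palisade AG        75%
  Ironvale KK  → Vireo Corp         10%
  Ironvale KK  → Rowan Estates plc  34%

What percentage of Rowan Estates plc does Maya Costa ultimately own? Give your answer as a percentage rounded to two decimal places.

85.00%

Maya reaches Rowan along 4 paths.
Via Ironvale: 20% × 34% = 6.8%.
Via Juniper → Ironvale: 100% × 80% × 34% = 27.2%.
Direct stake: 45% = 45%.
Via Juniper: 100% × 6% = 6%.
Total: 6.8% + 27.2% + 45% + 6% = 85%.
Rounded: 85.00%.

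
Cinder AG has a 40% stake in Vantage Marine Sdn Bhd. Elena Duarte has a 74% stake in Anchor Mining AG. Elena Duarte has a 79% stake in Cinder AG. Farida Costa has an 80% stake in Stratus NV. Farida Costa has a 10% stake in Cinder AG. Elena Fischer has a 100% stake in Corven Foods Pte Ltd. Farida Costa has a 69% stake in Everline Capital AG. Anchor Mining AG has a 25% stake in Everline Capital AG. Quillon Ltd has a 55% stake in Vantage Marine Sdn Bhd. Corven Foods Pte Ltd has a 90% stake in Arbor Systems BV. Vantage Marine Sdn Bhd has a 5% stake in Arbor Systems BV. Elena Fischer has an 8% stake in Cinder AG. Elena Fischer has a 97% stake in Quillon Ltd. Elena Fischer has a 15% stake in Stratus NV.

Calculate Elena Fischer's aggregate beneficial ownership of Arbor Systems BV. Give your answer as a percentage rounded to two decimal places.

92.83%

Elena Fischer reaches Arbor along 3 paths.
Via Corven: 100% × 90% = 90%.
Via Quillon → Vantage: 97% × 55% × 5% = 2.6675%.
Via Cinder → Vantage: 8% × 40% × 5% = 0.16%.
Total: 90% + 2.6675% + 0.16% = 92.8275%.
Rounded: 92.83%.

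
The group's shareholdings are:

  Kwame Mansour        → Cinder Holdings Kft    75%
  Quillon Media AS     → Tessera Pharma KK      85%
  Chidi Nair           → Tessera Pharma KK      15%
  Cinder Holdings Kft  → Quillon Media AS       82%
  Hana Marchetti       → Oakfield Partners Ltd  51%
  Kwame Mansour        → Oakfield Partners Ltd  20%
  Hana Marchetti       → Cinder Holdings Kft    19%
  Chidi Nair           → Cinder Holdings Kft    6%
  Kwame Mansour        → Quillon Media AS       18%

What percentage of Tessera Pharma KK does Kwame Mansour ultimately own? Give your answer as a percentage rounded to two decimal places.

Kwame reaches Tessera along 2 paths.
Via Cinder → Quillon: 75% × 82% × 85% = 52.275%.
Via Quillon: 18% × 85% = 15.3%.
Total: 52.275% + 15.3% = 67.575%.
Rounded: 67.58%.

67.58%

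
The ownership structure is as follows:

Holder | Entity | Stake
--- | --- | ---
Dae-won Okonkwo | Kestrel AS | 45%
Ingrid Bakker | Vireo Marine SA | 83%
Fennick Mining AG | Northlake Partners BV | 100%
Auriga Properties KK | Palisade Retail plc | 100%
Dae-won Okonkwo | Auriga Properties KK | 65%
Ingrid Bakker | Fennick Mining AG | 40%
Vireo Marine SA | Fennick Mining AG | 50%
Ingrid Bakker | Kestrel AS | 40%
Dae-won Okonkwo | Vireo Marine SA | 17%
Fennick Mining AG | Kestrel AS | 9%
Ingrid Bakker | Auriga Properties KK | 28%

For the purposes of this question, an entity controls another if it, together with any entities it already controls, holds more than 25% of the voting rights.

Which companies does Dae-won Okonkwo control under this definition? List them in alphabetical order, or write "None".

Dae-won holds 65% of Auriga, so Dae-won controls Auriga.
Dae-won holds 45% of Kestrel, so Dae-won controls Kestrel.
Auriga holds 100% of Palisade, so Dae-won controls Palisade.
No other company's threshold is met.

Auriga Properties KK, Kestrel AS, Palisade Retail plc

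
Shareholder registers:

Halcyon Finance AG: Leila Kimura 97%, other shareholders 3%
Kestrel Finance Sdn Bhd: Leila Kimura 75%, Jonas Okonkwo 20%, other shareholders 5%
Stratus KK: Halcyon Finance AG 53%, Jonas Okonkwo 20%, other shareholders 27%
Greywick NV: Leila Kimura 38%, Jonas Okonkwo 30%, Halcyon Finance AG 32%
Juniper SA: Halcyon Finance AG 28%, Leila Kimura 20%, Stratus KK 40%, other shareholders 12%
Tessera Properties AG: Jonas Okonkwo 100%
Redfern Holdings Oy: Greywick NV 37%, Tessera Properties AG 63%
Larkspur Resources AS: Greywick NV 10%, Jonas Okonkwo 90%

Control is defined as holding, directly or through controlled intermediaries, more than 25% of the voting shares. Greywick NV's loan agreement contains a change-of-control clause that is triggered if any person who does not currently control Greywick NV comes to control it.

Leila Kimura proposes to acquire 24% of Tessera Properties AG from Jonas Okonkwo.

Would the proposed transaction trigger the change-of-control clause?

No

The purchase adds only to Leila's holdings (Jonas's stake shrinks), so Leila is the only person who could newly come to control Greywick.
Leila holds 97% of Halcyon, so Leila controls Halcyon.
Leila and Halcyon together hold 38% + 32% = 70% of Greywick, so Leila controls Greywick.
So Leila already controls Greywick before the transaction.
After the purchase, Leila holds 24% of Tessera directly, and Jonas's stake falls to 76%.
Leila controlled Greywick already, so this is not a new person acquiring control; every other person's position is unchanged or reduced.
No new person acquires control, so the clause is not triggered.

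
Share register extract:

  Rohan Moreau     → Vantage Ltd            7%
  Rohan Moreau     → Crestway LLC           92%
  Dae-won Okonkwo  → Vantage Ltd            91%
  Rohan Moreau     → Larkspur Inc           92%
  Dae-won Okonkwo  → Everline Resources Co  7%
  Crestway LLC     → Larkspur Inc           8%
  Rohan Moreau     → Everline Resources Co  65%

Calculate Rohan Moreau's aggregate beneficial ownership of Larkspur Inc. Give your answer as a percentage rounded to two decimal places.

99.36%

Rohan reaches Larkspur along 2 paths.
Via Crestway: 92% × 8% = 7.36%.
Direct stake: 92% = 92%.
Total: 7.36% + 92% = 99.36%.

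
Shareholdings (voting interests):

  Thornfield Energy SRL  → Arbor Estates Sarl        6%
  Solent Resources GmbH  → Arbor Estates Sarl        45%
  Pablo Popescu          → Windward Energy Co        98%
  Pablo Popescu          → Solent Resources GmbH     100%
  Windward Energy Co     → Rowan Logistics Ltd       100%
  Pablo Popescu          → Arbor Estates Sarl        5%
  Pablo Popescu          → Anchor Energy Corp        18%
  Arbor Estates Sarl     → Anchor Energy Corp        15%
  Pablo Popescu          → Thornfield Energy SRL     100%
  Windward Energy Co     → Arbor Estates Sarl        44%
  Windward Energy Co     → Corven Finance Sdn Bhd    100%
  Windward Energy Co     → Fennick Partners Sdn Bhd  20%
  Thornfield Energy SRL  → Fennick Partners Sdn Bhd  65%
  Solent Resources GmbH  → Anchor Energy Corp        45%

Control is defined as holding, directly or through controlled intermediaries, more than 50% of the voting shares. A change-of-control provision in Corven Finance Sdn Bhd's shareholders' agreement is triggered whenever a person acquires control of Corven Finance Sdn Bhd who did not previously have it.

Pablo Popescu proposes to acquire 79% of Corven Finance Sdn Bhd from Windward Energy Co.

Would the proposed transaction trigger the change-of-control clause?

The purchase adds only to Pablo's holdings (Windward's stake shrinks), so Pablo is the only person who could newly come to control Corven.
Pablo holds 98% of Windward, so Pablo controls Windward.
Windward holds 100% of Corven, so Pablo controls Corven.
So Pablo already controls Corven before the transaction.
After the purchase, Pablo holds 79% of Corven directly, and Windward's stake falls to 21%.
Pablo controlled Corven already, so this is not a new person acquiring control; every other person's position is unchanged or reduced.
No new person acquires control, so the clause is not triggered.

No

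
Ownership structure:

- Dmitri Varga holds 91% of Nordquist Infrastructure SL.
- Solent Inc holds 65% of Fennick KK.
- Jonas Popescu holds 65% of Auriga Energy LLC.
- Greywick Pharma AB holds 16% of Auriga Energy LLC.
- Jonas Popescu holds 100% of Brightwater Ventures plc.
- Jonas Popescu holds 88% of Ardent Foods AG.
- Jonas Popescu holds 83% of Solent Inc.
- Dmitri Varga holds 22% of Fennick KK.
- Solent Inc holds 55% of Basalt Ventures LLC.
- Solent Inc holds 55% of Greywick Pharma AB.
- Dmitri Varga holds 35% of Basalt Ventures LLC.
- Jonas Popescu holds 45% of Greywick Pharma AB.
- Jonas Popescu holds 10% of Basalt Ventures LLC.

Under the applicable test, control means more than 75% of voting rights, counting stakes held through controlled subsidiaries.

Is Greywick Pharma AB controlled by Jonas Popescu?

Yes

Jonas holds 83% of Solent, so Jonas controls Solent.
Jonas and Solent together hold 45% + 55% = 100% of Greywick, so Jonas controls Greywick.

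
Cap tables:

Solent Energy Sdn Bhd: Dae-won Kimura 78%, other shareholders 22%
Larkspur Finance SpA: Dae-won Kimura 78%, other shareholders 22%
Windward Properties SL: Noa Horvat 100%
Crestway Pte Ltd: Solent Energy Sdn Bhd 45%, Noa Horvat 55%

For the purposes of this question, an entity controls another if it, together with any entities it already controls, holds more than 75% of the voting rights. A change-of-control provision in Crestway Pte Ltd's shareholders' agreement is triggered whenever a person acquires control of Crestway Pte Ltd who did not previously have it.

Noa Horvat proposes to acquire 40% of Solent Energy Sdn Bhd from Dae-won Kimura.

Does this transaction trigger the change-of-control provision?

No

The purchase adds only to Noa's holdings (Dae-won's stake shrinks), so Noa is the only person who could newly come to control Crestway.
Noa holds 100% of Windward, so Noa controls Windward.
In Crestway, Noa's side holds only 55%, not > 75%.
So before the transaction, Noa does not control Crestway.
After the purchase, Noa holds 40% of Solent directly, and Dae-won's stake falls to 38%.
Noa's side now holds 40% of Solent, not > 75%, so Noa still does not control Solent.
After the transaction, Noa's side holds 55% of Crestway, not > 75%, so Noa still does not control Crestway.
No new person acquires control, so the clause is not triggered.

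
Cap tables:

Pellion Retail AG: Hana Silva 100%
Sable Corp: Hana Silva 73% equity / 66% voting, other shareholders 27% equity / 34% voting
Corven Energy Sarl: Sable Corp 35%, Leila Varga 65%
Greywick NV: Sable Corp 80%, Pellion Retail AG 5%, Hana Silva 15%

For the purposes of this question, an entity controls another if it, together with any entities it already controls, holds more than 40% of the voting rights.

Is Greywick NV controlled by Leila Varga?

Leila holds 65% of Corven, so Leila controls Corven.
Neither Leila nor any entity Leila controls holds any voting interest in Greywick.
So Leila does not control Greywick.

No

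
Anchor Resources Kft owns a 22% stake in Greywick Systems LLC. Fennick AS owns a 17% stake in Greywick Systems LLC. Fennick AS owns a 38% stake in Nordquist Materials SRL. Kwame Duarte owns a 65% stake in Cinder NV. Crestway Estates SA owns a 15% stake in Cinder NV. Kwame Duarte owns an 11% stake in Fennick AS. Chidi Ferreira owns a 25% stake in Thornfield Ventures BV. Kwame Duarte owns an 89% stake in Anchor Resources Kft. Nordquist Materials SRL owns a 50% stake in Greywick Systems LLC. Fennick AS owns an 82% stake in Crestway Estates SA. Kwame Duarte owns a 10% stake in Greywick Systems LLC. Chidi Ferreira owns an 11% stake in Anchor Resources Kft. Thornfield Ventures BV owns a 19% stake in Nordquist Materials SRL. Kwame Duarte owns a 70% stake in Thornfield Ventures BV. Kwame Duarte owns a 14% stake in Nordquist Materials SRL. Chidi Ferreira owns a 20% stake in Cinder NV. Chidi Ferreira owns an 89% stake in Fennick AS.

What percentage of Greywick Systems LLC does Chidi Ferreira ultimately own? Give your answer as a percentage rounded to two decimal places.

36.84%

Chidi reaches Greywick along 4 paths.
Via Fennick → Nordquist: 89% × 38% × 50% = 16.91%.
Via Thornfield → Nordquist: 25% × 19% × 50% = 2.375%.
Via Fennick: 89% × 17% = 15.13%.
Via Anchor: 11% × 22% = 2.42%.
Total: 16.91% + 2.375% + 15.13% + 2.42% = 36.835%.
Rounded: 36.84%.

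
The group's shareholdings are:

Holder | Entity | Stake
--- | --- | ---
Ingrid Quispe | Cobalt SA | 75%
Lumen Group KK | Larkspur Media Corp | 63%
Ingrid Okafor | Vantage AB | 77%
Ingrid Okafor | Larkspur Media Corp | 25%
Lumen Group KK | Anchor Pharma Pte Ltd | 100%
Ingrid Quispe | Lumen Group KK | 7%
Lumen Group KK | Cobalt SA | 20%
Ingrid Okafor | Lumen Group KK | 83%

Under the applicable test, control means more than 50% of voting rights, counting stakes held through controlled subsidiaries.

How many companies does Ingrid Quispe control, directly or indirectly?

Ingrid Quispe holds 75% of Cobalt, so Ingrid Quispe controls Cobalt.
No other company's threshold is met.
Ingrid Quispe controls 1 company.

1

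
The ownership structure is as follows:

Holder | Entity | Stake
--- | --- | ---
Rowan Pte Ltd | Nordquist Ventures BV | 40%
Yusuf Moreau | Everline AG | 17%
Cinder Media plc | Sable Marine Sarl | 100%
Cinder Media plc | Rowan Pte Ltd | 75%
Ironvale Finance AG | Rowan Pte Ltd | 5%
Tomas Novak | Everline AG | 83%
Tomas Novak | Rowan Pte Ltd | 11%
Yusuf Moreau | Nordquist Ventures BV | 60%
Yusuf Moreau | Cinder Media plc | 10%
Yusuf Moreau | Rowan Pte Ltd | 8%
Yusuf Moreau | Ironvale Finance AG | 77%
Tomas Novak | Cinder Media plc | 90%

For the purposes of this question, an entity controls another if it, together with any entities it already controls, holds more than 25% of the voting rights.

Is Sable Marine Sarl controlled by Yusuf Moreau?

Yusuf holds 77% of Ironvale, so Yusuf controls Ironvale.
Yusuf holds 60% of Nordquist, so Yusuf controls Nordquist.
Neither Yusuf nor any entity Yusuf controls holds any voting interest in Sable.
So Yusuf does not control Sable.

No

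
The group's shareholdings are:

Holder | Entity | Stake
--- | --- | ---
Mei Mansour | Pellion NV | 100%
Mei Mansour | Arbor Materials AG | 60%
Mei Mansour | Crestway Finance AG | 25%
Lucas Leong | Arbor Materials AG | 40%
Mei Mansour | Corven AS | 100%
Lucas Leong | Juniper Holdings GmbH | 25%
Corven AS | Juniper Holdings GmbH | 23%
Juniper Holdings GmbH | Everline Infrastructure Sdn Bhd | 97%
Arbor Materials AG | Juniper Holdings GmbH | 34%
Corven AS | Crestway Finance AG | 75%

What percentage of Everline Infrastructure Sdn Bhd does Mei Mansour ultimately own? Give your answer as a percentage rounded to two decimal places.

42.10%

Mei reaches Everline along 2 paths.
Via Arbor → Juniper: 60% × 34% × 97% = 19.788%.
Via Corven → Juniper: 100% × 23% × 97% = 22.31%.
Total: 19.788% + 22.31% = 42.098%.
Rounded: 42.10%.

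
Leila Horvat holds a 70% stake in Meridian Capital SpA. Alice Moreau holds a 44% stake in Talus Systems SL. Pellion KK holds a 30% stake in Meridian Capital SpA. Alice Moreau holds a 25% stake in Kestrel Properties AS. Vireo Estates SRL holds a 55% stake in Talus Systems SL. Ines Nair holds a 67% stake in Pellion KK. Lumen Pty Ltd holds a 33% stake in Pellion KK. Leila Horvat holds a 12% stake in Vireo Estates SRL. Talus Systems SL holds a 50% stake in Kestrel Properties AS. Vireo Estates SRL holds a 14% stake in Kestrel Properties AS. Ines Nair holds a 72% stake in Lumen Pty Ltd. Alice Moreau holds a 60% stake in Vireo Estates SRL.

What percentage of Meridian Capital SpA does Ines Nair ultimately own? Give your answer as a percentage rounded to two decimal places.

27.23%

Ines reaches Meridian along 2 paths.
Via Pellion: 67% × 30% = 20.1%.
Via Lumen → Pellion: 72% × 33% × 30% = 7.128%.
Total: 20.1% + 7.128% = 27.228%.
Rounded: 27.23%.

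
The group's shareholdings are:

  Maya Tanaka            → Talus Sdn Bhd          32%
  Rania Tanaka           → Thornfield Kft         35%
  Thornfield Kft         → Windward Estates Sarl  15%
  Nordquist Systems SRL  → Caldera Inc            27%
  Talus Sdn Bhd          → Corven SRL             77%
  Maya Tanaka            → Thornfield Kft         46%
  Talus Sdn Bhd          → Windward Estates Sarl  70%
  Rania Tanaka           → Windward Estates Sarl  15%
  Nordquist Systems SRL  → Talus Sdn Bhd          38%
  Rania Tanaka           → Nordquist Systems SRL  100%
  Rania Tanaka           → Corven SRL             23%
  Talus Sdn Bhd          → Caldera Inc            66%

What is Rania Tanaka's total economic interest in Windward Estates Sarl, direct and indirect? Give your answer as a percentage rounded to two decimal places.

Rania reaches Windward along 3 paths.
Via Thornfield: 35% × 15% = 5.25%.
Direct stake: 15% = 15%.
Via Nordquist → Talus: 100% × 38% × 70% = 26.6%.
Total: 5.25% + 15% + 26.6% = 46.85%.

46.85%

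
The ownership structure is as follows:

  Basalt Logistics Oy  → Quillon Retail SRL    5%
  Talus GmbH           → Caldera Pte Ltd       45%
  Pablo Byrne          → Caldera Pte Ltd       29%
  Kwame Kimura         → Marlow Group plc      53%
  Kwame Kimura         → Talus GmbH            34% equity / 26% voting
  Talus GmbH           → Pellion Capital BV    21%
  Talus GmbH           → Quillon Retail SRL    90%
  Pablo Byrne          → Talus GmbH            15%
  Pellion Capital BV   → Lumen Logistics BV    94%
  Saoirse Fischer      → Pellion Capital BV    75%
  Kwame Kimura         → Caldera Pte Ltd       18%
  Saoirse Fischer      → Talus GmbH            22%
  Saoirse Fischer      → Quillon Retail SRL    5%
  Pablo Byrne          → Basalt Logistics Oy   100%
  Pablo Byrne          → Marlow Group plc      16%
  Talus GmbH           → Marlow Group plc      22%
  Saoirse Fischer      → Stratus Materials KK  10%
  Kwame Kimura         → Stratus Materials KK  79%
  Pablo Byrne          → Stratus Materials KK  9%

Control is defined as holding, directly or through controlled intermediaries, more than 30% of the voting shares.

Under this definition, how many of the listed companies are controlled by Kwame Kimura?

2

Kwame holds 79% of Stratus, so Kwame controls Stratus.
Kwame holds 53% of Marlow, so Kwame controls Marlow.
No other company's threshold is met.
Kwame controls 2 companies.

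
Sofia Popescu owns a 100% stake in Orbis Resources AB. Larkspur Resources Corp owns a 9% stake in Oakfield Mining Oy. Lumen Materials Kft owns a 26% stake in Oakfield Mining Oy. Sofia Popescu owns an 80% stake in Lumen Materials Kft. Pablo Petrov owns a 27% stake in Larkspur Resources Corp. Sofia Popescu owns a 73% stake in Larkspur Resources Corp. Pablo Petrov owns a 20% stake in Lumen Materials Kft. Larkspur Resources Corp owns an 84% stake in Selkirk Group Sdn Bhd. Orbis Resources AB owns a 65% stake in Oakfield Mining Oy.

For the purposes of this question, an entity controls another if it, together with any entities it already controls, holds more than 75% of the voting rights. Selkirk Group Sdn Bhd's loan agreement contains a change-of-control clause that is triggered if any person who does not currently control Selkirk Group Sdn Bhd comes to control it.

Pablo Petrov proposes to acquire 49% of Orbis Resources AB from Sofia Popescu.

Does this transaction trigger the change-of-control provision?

No

The purchase adds only to Pablo's holdings (Sofia's stake shrinks), so Pablo is the only person who could newly come to control Selkirk.
Pablo's largest direct stake is 27% in Larkspur, which does not meet the threshold, so Pablo controls no company.
Neither Pablo nor any entity Pablo controls holds any voting interest in Selkirk.
So before the transaction, Pablo does not control Selkirk.
After the purchase, Pablo holds 49% of Orbis directly, and Sofia's stake falls to 51%.
Pablo's side now holds 49% of Orbis, not > 75%, so Pablo still does not control Orbis.
After the transaction, neither Pablo nor any entity Pablo controls holds a voting interest in Selkirk, so Pablo still does not control it.
No new person acquires control, so the clause is not triggered.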